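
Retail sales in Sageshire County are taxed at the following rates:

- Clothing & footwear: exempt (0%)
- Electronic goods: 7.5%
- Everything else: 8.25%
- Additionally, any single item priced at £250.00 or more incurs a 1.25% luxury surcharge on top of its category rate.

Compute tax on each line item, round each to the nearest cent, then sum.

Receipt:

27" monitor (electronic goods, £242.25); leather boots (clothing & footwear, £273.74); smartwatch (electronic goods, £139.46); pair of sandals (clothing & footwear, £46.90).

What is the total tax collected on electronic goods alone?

£28.63

27" monitor £242.25: electronic goods → 7.5% → £18.17
Smartwatch £139.46: electronic goods → 7.5% → £10.46
Tax on electronic goods = £18.17 + £10.46 = £28.63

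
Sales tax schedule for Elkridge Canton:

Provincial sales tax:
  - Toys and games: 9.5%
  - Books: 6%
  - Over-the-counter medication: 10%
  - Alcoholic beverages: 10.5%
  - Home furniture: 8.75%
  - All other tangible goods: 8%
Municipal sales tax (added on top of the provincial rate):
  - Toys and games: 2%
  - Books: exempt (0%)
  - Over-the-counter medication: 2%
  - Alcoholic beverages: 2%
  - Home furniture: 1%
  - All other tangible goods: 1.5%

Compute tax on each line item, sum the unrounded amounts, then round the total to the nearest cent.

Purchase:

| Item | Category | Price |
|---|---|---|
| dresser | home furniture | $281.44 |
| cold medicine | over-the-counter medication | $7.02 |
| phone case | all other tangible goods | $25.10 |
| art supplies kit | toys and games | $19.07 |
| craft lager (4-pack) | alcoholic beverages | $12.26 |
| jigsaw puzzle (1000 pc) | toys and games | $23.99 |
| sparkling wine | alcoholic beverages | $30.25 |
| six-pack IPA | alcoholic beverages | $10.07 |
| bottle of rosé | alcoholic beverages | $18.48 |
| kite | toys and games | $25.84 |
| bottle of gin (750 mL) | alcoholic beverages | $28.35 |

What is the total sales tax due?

Dresser $281.44: home furniture → 8.75% + 1% municipal = 9.75% → $27.4404
Cold medicine $7.02: over-the-counter medication → 10% + 2% municipal = 12% → $0.8424
Phone case $25.10: all other tangible goods → 8% + 1.5% municipal = 9.5% → $2.3845
Art supplies kit $19.07: toys and games → 9.5% + 2% municipal = 11.5% → $2.19305
Craft lager (4-pack) $12.26: alcoholic beverages → 10.5% + 2% municipal = 12.5% → $1.5325
Jigsaw puzzle (1000 pc) $23.99: toys and games → 9.5% + 2% municipal = 11.5% → $2.75885
Sparkling wine $30.25: alcoholic beverages → 10.5% + 2% municipal = 12.5% → $3.78125
Six-pack IPA $10.07: alcoholic beverages → 10.5% + 2% municipal = 12.5% → $1.25875
Bottle of rosé $18.48: alcoholic beverages → 10.5% + 2% municipal = 12.5% → $2.31
Kite $25.84: toys and games → 9.5% + 2% municipal = 11.5% → $2.9716
Bottle of gin (750 mL) $28.35: alcoholic beverages → 10.5% + 2% municipal = 12.5% → $3.54375
Unrounded tax sum = $51.01705 → $51.02

$51.02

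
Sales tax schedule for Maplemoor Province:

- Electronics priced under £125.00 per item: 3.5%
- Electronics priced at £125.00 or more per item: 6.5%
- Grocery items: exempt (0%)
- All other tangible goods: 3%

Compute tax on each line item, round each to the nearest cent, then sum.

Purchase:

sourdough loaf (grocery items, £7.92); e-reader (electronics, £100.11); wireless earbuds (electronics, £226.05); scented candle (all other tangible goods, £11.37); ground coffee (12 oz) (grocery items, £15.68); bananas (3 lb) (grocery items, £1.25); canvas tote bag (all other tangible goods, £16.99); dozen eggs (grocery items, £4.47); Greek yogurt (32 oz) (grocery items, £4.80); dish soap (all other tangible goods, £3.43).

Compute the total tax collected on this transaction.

Sourdough loaf £7.92: grocery items → 0% → £0.00
E-reader £100.11: electronics, under £125.00 → 3.5% → £3.50
Wireless earbuds £226.05: electronics, £125.00 or more → 6.5% → £14.69
Scented candle £11.37: all other tangible goods → 3% → £0.34
Ground coffee (12 oz) £15.68: grocery items → 0% → £0.00
Bananas (3 lb) £1.25: grocery items → 0% → £0.00
Canvas tote bag £16.99: all other tangible goods → 3% → £0.51
Dozen eggs £4.47: grocery items → 0% → £0.00
Greek yogurt (32 oz) £4.80: grocery items → 0% → £0.00
Dish soap £3.43: all other tangible goods → 3% → £0.10
Total tax = £3.50 + £14.69 + £0.34 + £0.51 + £0.10 = £19.14

£19.14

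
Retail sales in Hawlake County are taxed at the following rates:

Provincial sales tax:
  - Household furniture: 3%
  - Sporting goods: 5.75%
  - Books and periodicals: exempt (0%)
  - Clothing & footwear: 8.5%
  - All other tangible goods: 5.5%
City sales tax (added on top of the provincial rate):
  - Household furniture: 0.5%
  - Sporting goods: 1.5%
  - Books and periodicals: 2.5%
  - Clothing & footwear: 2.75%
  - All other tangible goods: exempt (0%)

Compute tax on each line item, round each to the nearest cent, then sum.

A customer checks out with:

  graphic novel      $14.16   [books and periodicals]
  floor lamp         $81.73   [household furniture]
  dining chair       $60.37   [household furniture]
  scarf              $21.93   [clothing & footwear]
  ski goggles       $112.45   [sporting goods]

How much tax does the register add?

$15.94

Graphic novel $14.16: books and periodicals → 0% + 2.5% city = 2.5% → $0.35
Floor lamp $81.73: household furniture → 3% + 0.5% city = 3.5% → $2.86
Dining chair $60.37: household furniture → 3% + 0.5% city = 3.5% → $2.11
Scarf $21.93: clothing & footwear → 8.5% + 2.75% city = 11.25% → $2.47
Ski goggles $112.45: sporting goods → 5.75% + 1.5% city = 7.25% → $8.15
Total tax = $0.35 + $2.86 + $2.11 + $2.47 + $8.15 = $15.94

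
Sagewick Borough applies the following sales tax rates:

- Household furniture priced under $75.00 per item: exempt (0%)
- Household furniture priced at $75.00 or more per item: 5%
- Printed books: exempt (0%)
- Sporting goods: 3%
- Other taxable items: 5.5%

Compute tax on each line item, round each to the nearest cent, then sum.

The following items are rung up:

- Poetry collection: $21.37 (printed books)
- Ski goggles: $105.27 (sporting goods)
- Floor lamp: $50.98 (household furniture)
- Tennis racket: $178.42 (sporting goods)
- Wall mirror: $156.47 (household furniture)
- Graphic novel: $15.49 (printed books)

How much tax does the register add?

$16.33

Poetry collection $21.37: printed books → 0% → $0.00
Ski goggles $105.27: sporting goods → 3% → $3.16
Floor lamp $50.98: household furniture, under $75.00 → 0% → $0.00
Tennis racket $178.42: sporting goods → 3% → $5.35
Wall mirror $156.47: household furniture, $75.00 or more → 5% → $7.82
Graphic novel $15.49: printed books → 0% → $0.00
Total tax = $3.16 + $5.35 + $7.82 = $16.33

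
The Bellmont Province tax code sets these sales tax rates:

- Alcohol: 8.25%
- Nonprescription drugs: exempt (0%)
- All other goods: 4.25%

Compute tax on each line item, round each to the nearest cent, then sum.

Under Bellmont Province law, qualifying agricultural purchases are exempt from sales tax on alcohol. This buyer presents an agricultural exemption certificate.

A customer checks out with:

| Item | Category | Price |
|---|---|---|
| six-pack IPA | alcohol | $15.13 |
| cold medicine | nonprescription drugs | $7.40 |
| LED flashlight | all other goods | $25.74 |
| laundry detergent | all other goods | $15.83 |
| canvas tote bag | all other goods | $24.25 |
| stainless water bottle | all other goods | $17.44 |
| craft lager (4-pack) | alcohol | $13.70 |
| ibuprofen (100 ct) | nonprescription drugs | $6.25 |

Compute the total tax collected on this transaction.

$3.53

Six-pack IPA $15.13: alcohol, buyer-exempt → 0% → $0.00
Cold medicine $7.40: nonprescription drugs → 0% → $0.00
LED flashlight $25.74: all other goods → 4.25% → $1.09
Laundry detergent $15.83: all other goods → 4.25% → $0.67
Canvas tote bag $24.25: all other goods → 4.25% → $1.03
Stainless water bottle $17.44: all other goods → 4.25% → $0.74
Craft lager (4-pack) $13.70: alcohol, buyer-exempt → 0% → $0.00
Ibuprofen (100 ct) $6.25: nonprescription drugs → 0% → $0.00
Total tax = $1.09 + $0.67 + $1.03 + $0.74 = $3.53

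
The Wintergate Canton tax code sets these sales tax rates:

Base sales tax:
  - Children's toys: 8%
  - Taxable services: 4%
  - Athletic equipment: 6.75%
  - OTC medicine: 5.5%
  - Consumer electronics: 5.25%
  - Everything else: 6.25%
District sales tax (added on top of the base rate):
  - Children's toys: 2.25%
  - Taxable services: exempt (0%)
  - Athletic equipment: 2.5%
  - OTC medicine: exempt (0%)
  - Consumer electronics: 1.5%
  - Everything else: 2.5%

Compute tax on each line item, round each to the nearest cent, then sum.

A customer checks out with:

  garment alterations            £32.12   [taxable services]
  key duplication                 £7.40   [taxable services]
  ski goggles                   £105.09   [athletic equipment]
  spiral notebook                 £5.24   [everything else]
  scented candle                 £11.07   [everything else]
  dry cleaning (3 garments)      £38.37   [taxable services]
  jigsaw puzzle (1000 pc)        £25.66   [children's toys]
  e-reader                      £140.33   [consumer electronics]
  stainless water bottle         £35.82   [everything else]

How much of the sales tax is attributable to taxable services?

Garment alterations £32.12: taxable services → 4% + 0% district = 4% → £1.28
Key duplication £7.40: taxable services → 4% + 0% district = 4% → £0.30
Dry cleaning (3 garments) £38.37: taxable services → 4% + 0% district = 4% → £1.53
Tax on taxable services = £1.28 + £0.30 + £1.53 = £3.11

£3.11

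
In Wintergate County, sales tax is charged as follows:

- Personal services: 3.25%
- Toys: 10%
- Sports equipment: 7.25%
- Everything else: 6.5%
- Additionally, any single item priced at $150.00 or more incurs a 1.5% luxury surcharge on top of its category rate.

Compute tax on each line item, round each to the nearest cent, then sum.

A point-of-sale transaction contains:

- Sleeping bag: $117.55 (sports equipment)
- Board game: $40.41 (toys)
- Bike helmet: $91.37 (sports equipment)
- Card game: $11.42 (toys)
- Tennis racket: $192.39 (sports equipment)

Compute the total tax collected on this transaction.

Sleeping bag $117.55: sports equipment → 7.25% → $8.52
Board game $40.41: toys → 10% → $4.04
Bike helmet $91.37: sports equipment → 7.25% → $6.62
Card game $11.42: toys → 10% → $1.14
Tennis racket $192.39: sports equipment → 7.25% + 1.5% surcharge = 8.75% → $16.83
Total tax = $8.52 + $4.04 + $6.62 + $1.14 + $16.83 = $37.15

$37.15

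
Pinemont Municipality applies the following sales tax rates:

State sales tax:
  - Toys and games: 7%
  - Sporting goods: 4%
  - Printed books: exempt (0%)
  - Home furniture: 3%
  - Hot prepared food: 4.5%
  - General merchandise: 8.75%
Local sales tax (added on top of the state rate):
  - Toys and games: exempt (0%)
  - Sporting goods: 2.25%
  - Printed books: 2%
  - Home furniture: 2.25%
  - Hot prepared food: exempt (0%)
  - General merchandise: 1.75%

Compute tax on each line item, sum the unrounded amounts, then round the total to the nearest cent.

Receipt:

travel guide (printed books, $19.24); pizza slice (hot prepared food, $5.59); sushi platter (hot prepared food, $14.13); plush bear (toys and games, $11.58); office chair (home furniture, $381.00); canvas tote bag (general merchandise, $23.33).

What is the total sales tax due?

$24.53

Travel guide $19.24: printed books → 0% + 2% local = 2% → $0.3848
Pizza slice $5.59: hot prepared food → 4.5% + 0% local = 4.5% → $0.25155
Sushi platter $14.13: hot prepared food → 4.5% + 0% local = 4.5% → $0.63585
Plush bear $11.58: toys and games → 7% + 0% local = 7% → $0.8106
Office chair $381.00: home furniture → 3% + 2.25% local = 5.25% → $20.0025
Canvas tote bag $23.33: general merchandise → 8.75% + 1.75% local = 10.5% → $2.44965
Unrounded tax sum = $24.53495 → $24.53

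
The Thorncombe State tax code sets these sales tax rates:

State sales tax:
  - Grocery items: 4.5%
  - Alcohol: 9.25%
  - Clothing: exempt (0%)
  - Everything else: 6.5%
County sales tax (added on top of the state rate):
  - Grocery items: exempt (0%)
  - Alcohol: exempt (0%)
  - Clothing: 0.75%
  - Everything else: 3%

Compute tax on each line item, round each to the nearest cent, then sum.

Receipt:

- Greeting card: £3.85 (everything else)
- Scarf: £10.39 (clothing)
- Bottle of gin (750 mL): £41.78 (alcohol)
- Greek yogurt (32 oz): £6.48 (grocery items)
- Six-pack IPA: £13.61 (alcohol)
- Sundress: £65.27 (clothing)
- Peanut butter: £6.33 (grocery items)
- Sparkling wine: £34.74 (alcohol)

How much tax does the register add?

£9.84

Greeting card £3.85: everything else → 6.5% + 3% county = 9.5% → £0.37
Scarf £10.39: clothing → 0% + 0.75% county = 0.75% → £0.08
Bottle of gin (750 mL) £41.78: alcohol → 9.25% + 0% county = 9.25% → £3.86
Greek yogurt (32 oz) £6.48: grocery items → 4.5% + 0% county = 4.5% → £0.29
Six-pack IPA £13.61: alcohol → 9.25% + 0% county = 9.25% → £1.26
Sundress £65.27: clothing → 0% + 0.75% county = 0.75% → £0.49
Peanut butter £6.33: grocery items → 4.5% + 0% county = 4.5% → £0.28
Sparkling wine £34.74: alcohol → 9.25% + 0% county = 9.25% → £3.21
Total tax = £0.37 + £0.08 + £3.86 + £0.29 + £1.26 + £0.49 + £0.28 + £3.21 = £9.84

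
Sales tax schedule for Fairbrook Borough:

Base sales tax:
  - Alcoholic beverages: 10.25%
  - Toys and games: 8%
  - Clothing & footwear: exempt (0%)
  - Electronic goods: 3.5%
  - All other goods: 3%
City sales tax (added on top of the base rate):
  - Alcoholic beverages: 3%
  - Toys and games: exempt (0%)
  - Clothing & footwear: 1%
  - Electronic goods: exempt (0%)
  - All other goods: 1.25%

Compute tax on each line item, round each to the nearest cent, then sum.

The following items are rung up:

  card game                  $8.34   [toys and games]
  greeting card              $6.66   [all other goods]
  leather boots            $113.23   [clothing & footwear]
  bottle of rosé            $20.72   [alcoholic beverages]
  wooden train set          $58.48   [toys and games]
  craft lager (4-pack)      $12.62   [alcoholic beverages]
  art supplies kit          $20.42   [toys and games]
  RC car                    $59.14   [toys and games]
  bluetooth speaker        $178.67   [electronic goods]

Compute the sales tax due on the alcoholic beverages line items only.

Bottle of rosé $20.72: alcoholic beverages → 10.25% + 3% city = 13.25% → $2.75
Craft lager (4-pack) $12.62: alcoholic beverages → 10.25% + 3% city = 13.25% → $1.67
Tax on alcoholic beverages = $2.75 + $1.67 = $4.42

$4.42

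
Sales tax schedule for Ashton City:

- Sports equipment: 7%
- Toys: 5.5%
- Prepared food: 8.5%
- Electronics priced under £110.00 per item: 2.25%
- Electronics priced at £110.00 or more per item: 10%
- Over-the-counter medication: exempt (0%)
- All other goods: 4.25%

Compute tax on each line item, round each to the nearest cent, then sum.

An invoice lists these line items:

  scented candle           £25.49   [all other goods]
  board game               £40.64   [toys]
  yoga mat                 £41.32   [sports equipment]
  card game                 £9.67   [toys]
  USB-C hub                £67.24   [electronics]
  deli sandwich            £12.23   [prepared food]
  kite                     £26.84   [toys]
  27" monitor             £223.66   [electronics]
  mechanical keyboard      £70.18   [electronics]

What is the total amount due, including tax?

£551.99

Scented candle £25.49: all other goods → 4.25% → £1.08
Board game £40.64: toys → 5.5% → £2.24
Yoga mat £41.32: sports equipment → 7% → £2.89
Card game £9.67: toys → 5.5% → £0.53
USB-C hub £67.24: electronics, under £110.00 → 2.25% → £1.51
Deli sandwich £12.23: prepared food → 8.5% → £1.04
Kite £26.84: toys → 5.5% → £1.48
27" monitor £223.66: electronics, £110.00 or more → 10% → £22.37
Mechanical keyboard £70.18: electronics, under £110.00 → 2.25% → £1.58
Subtotal = £517.27; tax = £34.72; total due = £551.99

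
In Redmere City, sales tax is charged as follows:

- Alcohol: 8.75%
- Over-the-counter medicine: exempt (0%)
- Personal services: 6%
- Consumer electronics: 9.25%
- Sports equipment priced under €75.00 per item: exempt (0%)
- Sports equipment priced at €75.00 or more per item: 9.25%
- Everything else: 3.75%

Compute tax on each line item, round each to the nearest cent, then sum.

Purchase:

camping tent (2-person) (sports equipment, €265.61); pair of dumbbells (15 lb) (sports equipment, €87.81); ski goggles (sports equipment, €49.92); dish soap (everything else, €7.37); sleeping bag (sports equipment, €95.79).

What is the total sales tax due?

Camping tent (2-person) €265.61: sports equipment, €75.00 or more → 9.25% → €24.57
Pair of dumbbells (15 lb) €87.81: sports equipment, €75.00 or more → 9.25% → €8.12
Ski goggles €49.92: sports equipment, under €75.00 → 0% → €0.00
Dish soap €7.37: everything else → 3.75% → €0.28
Sleeping bag €95.79: sports equipment, €75.00 or more → 9.25% → €8.86
Total tax = €24.57 + €8.12 + €0.28 + €8.86 = €41.83

€41.83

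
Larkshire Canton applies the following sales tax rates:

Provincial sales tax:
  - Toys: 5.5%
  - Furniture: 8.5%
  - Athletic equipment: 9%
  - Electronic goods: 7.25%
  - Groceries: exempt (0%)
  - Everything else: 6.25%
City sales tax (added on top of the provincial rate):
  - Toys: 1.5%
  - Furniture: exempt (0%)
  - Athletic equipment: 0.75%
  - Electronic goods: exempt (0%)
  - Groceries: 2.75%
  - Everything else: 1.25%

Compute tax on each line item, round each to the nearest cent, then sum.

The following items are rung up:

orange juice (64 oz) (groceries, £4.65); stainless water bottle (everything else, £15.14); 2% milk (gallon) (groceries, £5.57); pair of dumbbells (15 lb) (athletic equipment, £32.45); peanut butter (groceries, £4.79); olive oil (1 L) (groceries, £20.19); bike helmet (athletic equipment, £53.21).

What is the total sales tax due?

Orange juice (64 oz) £4.65: groceries → 0% + 2.75% city = 2.75% → £0.13
Stainless water bottle £15.14: everything else → 6.25% + 1.25% city = 7.5% → £1.14
2% milk (gallon) £5.57: groceries → 0% + 2.75% city = 2.75% → £0.15
Pair of dumbbells (15 lb) £32.45: athletic equipment → 9% + 0.75% city = 9.75% → £3.16
Peanut butter £4.79: groceries → 0% + 2.75% city = 2.75% → £0.13
Olive oil (1 L) £20.19: groceries → 0% + 2.75% city = 2.75% → £0.56
Bike helmet £53.21: athletic equipment → 9% + 0.75% city = 9.75% → £5.19
Total tax = £0.13 + £1.14 + £0.15 + £3.16 + £0.13 + £0.56 + £5.19 = £10.46

£10.46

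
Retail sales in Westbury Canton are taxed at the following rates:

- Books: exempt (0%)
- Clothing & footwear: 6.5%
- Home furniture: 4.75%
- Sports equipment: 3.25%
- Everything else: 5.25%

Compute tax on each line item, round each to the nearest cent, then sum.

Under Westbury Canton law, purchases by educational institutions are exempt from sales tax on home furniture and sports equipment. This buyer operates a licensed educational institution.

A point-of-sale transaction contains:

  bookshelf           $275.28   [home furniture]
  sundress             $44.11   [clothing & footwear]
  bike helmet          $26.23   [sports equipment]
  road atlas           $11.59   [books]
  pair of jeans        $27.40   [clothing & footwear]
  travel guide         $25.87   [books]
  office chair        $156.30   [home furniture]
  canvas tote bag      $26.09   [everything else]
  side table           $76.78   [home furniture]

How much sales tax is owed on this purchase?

Bookshelf $275.28: home furniture, buyer-exempt → 0% → $0.00
Sundress $44.11: clothing & footwear → 6.5% → $2.87
Bike helmet $26.23: sports equipment, buyer-exempt → 0% → $0.00
Road atlas $11.59: books → 0% → $0.00
Pair of jeans $27.40: clothing & footwear → 6.5% → $1.78
Travel guide $25.87: books → 0% → $0.00
Office chair $156.30: home furniture, buyer-exempt → 0% → $0.00
Canvas tote bag $26.09: everything else → 5.25% → $1.37
Side table $76.78: home furniture, buyer-exempt → 0% → $0.00
Total tax = $2.87 + $1.78 + $1.37 = $6.02

$6.02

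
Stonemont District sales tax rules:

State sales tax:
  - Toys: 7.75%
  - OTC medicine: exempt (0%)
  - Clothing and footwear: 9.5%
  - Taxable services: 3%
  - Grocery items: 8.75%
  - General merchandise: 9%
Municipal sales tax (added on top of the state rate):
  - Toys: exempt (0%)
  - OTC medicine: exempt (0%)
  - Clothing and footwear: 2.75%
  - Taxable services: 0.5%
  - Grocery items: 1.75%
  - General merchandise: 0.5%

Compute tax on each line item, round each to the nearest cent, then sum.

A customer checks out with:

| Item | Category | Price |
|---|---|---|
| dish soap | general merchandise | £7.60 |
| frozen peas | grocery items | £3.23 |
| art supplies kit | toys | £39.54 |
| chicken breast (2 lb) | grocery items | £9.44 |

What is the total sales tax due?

Dish soap £7.60: general merchandise → 9% + 0.5% municipal = 9.5% → £0.72
Frozen peas £3.23: grocery items → 8.75% + 1.75% municipal = 10.5% → £0.34
Art supplies kit £39.54: toys → 7.75% + 0% municipal = 7.75% → £3.06
Chicken breast (2 lb) £9.44: grocery items → 8.75% + 1.75% municipal = 10.5% → £0.99
Total tax = £0.72 + £0.34 + £3.06 + £0.99 = £5.11

£5.11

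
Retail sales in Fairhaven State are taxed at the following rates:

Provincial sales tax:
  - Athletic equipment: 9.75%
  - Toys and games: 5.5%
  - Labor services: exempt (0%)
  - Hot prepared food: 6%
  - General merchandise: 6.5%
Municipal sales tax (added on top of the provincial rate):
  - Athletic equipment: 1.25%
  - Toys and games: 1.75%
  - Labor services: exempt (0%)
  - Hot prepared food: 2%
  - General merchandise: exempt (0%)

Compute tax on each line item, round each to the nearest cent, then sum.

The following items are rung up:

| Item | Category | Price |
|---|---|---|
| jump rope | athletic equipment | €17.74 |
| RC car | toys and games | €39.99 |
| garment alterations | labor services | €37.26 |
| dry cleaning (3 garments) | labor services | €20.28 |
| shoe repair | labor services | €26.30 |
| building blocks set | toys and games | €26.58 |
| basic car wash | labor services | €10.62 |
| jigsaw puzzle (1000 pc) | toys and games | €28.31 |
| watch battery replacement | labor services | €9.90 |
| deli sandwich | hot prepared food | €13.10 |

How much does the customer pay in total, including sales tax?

Jump rope €17.74: athletic equipment → 9.75% + 1.25% municipal = 11% → €1.95
RC car €39.99: toys and games → 5.5% + 1.75% municipal = 7.25% → €2.90
Garment alterations €37.26: labor services → 0% + 0% municipal = 0% → €0.00
Dry cleaning (3 garments) €20.28: labor services → 0% + 0% municipal = 0% → €0.00
Shoe repair €26.30: labor services → 0% + 0% municipal = 0% → €0.00
Building blocks set €26.58: toys and games → 5.5% + 1.75% municipal = 7.25% → €1.93
Basic car wash €10.62: labor services → 0% + 0% municipal = 0% → €0.00
Jigsaw puzzle (1000 pc) €28.31: toys and games → 5.5% + 1.75% municipal = 7.25% → €2.05
Watch battery replacement €9.90: labor services → 0% + 0% municipal = 0% → €0.00
Deli sandwich €13.10: hot prepared food → 6% + 2% municipal = 8% → €1.05
Subtotal = €230.08; tax = €9.88; total due = €239.96

€239.96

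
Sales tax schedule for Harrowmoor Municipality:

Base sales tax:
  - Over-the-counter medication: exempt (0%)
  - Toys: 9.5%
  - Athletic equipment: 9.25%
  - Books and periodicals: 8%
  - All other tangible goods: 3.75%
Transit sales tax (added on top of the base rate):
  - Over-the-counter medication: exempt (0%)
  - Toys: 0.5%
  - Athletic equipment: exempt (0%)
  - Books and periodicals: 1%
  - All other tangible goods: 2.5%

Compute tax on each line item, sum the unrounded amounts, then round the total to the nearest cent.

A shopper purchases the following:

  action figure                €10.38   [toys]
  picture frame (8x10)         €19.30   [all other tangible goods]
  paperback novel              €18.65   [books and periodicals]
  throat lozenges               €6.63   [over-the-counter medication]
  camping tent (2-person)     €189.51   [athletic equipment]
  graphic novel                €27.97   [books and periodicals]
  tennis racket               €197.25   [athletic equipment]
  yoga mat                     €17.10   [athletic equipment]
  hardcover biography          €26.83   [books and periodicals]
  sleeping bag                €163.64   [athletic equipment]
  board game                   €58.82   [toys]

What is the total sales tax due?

€67.23

Action figure €10.38: toys → 9.5% + 0.5% transit = 10% → €1.038
Picture frame (8x10) €19.30: all other tangible goods → 3.75% + 2.5% transit = 6.25% → €1.20625
Paperback novel €18.65: books and periodicals → 8% + 1% transit = 9% → €1.6785
Throat lozenges €6.63: over-the-counter medication → 0% + 0% transit = 0% → €0.00
Camping tent (2-person) €189.51: athletic equipment → 9.25% + 0% transit = 9.25% → €17.529675
Graphic novel €27.97: books and periodicals → 8% + 1% transit = 9% → €2.5173
Tennis racket €197.25: athletic equipment → 9.25% + 0% transit = 9.25% → €18.245625
Yoga mat €17.10: athletic equipment → 9.25% + 0% transit = 9.25% → €1.58175
Hardcover biography €26.83: books and periodicals → 8% + 1% transit = 9% → €2.4147
Sleeping bag €163.64: athletic equipment → 9.25% + 0% transit = 9.25% → €15.1367
Board game €58.82: toys → 9.5% + 0.5% transit = 10% → €5.882
Unrounded tax sum = €67.2305 → €67.23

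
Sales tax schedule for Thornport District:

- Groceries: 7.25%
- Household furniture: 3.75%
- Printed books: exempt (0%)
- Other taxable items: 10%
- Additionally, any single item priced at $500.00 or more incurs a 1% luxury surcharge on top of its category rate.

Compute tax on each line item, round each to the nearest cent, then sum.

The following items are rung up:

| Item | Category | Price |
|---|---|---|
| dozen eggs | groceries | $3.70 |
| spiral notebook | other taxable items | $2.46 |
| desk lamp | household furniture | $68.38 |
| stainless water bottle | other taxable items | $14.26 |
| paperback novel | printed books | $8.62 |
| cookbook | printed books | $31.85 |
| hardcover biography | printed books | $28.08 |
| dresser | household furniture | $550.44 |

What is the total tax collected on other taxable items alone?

$1.68

Spiral notebook $2.46: other taxable items → 10% → $0.25
Stainless water bottle $14.26: other taxable items → 10% → $1.43
Tax on other taxable items = $0.25 + $1.43 = $1.68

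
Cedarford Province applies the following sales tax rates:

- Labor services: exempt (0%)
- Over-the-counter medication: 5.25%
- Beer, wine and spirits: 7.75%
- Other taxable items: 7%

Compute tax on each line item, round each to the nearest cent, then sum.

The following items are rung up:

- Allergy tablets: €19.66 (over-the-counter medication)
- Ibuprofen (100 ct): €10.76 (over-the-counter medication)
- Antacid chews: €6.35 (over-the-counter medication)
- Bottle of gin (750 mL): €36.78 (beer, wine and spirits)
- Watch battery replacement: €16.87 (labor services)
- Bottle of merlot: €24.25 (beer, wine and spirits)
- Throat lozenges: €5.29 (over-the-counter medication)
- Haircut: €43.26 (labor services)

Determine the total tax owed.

€6.93

Allergy tablets €19.66: over-the-counter medication → 5.25% → €1.03
Ibuprofen (100 ct) €10.76: over-the-counter medication → 5.25% → €0.56
Antacid chews €6.35: over-the-counter medication → 5.25% → €0.33
Bottle of gin (750 mL) €36.78: beer, wine and spirits → 7.75% → €2.85
Watch battery replacement €16.87: labor services → 0% → €0.00
Bottle of merlot €24.25: beer, wine and spirits → 7.75% → €1.88
Throat lozenges €5.29: over-the-counter medication → 5.25% → €0.28
Haircut €43.26: labor services → 0% → €0.00
Total tax = €1.03 + €0.56 + €0.33 + €2.85 + €1.88 + €0.28 = €6.93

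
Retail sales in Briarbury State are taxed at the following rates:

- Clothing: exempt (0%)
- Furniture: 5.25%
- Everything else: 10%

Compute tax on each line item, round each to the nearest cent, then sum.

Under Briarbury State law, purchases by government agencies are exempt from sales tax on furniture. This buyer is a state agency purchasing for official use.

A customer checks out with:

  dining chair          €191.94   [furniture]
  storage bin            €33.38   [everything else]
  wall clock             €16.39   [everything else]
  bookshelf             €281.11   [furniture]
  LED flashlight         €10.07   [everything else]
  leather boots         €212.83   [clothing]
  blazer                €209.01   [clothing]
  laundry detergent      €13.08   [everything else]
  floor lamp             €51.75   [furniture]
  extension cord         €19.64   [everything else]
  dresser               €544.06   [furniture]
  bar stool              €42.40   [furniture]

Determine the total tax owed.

€9.26

Dining chair €191.94: furniture, buyer-exempt → 0% → €0.00
Storage bin €33.38: everything else → 10% → €3.34
Wall clock €16.39: everything else → 10% → €1.64
Bookshelf €281.11: furniture, buyer-exempt → 0% → €0.00
LED flashlight €10.07: everything else → 10% → €1.01
Leather boots €212.83: clothing → 0% → €0.00
Blazer €209.01: clothing → 0% → €0.00
Laundry detergent €13.08: everything else → 10% → €1.31
Floor lamp €51.75: furniture, buyer-exempt → 0% → €0.00
Extension cord €19.64: everything else → 10% → €1.96
Dresser €544.06: furniture, buyer-exempt → 0% → €0.00
Bar stool €42.40: furniture, buyer-exempt → 0% → €0.00
Total tax = €3.34 + €1.64 + €1.01 + €1.31 + €1.96 = €9.26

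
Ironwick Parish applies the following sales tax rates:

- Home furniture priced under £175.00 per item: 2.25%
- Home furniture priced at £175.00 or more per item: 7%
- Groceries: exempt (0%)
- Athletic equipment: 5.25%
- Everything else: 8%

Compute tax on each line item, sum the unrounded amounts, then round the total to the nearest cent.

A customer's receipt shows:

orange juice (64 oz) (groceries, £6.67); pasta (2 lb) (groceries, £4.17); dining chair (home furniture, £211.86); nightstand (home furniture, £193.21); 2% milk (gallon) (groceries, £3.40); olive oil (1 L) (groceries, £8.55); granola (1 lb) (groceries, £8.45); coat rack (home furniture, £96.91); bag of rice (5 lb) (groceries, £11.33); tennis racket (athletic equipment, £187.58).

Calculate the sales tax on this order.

Orange juice (64 oz) £6.67: groceries → 0% → £0.00
Pasta (2 lb) £4.17: groceries → 0% → £0.00
Dining chair £211.86: home furniture, £175.00 or more → 7% → £14.8302
Nightstand £193.21: home furniture, £175.00 or more → 7% → £13.5247
2% milk (gallon) £3.40: groceries → 0% → £0.00
Olive oil (1 L) £8.55: groceries → 0% → £0.00
Granola (1 lb) £8.45: groceries → 0% → £0.00
Coat rack £96.91: home furniture, under £175.00 → 2.25% → £2.180475
Bag of rice (5 lb) £11.33: groceries → 0% → £0.00
Tennis racket £187.58: athletic equipment → 5.25% → £9.84795
Unrounded tax sum = £40.383325 → £40.38

£40.38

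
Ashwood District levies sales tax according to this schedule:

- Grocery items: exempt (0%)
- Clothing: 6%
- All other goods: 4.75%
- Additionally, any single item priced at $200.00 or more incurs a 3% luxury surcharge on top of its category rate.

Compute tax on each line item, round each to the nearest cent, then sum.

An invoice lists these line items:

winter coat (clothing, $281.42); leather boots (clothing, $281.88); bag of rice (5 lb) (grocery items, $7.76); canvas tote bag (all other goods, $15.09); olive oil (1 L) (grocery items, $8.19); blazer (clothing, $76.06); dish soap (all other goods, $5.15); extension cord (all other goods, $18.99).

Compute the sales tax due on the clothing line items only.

$55.26

Winter coat $281.42: clothing → 6% + 3% surcharge = 9% → $25.33
Leather boots $281.88: clothing → 6% + 3% surcharge = 9% → $25.37
Blazer $76.06: clothing → 6% → $4.56
Tax on clothing = $25.33 + $25.37 + $4.56 = $55.26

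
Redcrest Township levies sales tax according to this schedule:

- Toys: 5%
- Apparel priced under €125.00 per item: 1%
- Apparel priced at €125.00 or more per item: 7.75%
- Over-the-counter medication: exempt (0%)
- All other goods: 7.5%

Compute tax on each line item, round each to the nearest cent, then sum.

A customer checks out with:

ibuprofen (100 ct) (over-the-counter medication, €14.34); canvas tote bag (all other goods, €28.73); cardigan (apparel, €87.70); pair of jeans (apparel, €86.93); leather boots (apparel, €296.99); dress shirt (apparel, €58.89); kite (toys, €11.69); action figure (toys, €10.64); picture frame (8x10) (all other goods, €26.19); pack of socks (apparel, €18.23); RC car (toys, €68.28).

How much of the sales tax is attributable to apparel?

€25.54

Cardigan €87.70: apparel, under €125.00 → 1% → €0.88
Pair of jeans €86.93: apparel, under €125.00 → 1% → €0.87
Leather boots €296.99: apparel, €125.00 or more → 7.75% → €23.02
Dress shirt €58.89: apparel, under €125.00 → 1% → €0.59
Pack of socks €18.23: apparel, under €125.00 → 1% → €0.18
Tax on apparel = €0.88 + €0.87 + €23.02 + €0.59 + €0.18 = €25.54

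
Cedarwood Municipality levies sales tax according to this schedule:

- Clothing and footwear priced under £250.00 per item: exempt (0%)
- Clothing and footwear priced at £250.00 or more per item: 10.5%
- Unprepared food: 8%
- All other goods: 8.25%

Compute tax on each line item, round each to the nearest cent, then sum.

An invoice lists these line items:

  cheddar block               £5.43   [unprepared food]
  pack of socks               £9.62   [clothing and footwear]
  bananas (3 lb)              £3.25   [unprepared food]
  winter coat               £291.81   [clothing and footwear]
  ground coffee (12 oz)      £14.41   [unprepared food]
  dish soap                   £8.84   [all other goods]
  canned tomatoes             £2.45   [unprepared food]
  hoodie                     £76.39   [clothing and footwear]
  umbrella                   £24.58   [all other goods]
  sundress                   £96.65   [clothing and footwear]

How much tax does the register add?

Cheddar block £5.43: unprepared food → 8% → £0.43
Pack of socks £9.62: clothing and footwear, under £250.00 → 0% → £0.00
Bananas (3 lb) £3.25: unprepared food → 8% → £0.26
Winter coat £291.81: clothing and footwear, £250.00 or more → 10.5% → £30.64
Ground coffee (12 oz) £14.41: unprepared food → 8% → £1.15
Dish soap £8.84: all other goods → 8.25% → £0.73
Canned tomatoes £2.45: unprepared food → 8% → £0.20
Hoodie £76.39: clothing and footwear, under £250.00 → 0% → £0.00
Umbrella £24.58: all other goods → 8.25% → £2.03
Sundress £96.65: clothing and footwear, under £250.00 → 0% → £0.00
Total tax = £0.43 + £0.26 + £30.64 + £1.15 + £0.73 + £0.20 + £2.03 = £35.44

£35.44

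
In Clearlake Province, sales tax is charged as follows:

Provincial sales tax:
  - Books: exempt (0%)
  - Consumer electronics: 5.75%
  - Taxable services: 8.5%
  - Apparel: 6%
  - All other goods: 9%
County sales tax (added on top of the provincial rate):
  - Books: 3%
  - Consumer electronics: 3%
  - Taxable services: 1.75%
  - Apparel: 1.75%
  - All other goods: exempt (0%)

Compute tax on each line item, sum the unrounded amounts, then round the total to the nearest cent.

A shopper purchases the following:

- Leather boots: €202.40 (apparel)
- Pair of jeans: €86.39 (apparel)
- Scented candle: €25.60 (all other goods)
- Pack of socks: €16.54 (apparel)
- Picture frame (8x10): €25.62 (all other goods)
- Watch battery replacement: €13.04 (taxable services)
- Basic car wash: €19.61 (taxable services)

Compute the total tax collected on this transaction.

Leather boots €202.40: apparel → 6% + 1.75% county = 7.75% → €15.686
Pair of jeans €86.39: apparel → 6% + 1.75% county = 7.75% → €6.695225
Scented candle €25.60: all other goods → 9% + 0% county = 9% → €2.304
Pack of socks €16.54: apparel → 6% + 1.75% county = 7.75% → €1.28185
Picture frame (8x10) €25.62: all other goods → 9% + 0% county = 9% → €2.3058
Watch battery replacement €13.04: taxable services → 8.5% + 1.75% county = 10.25% → €1.3366
Basic car wash €19.61: taxable services → 8.5% + 1.75% county = 10.25% → €2.010025
Unrounded tax sum = €31.6195 → €31.62

€31.62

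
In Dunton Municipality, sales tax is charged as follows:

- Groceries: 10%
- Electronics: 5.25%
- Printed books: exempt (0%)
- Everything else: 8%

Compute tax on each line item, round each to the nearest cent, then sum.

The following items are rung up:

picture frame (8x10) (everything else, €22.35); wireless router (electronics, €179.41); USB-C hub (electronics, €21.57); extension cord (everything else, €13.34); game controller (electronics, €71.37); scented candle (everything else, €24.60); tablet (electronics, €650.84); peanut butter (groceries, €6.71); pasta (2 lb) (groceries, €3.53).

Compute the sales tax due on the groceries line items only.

Peanut butter €6.71: groceries → 10% → €0.67
Pasta (2 lb) €3.53: groceries → 10% → €0.35
Tax on groceries = €0.67 + €0.35 = €1.02

€1.02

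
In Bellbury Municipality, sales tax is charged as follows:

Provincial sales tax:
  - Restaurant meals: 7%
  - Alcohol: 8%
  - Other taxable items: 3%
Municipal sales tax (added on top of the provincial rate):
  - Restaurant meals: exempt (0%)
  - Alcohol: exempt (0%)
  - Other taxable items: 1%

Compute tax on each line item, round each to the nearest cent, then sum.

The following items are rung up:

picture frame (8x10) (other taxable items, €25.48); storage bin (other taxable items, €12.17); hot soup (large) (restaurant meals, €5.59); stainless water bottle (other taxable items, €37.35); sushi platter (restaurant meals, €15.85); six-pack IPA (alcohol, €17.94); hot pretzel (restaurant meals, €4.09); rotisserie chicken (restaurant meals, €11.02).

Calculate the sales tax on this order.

Picture frame (8x10) €25.48: other taxable items → 3% + 1% municipal = 4% → €1.02
Storage bin €12.17: other taxable items → 3% + 1% municipal = 4% → €0.49
Hot soup (large) €5.59: restaurant meals → 7% + 0% municipal = 7% → €0.39
Stainless water bottle €37.35: other taxable items → 3% + 1% municipal = 4% → €1.49
Sushi platter €15.85: restaurant meals → 7% + 0% municipal = 7% → €1.11
Six-pack IPA €17.94: alcohol → 8% + 0% municipal = 8% → €1.44
Hot pretzel €4.09: restaurant meals → 7% + 0% municipal = 7% → €0.29
Rotisserie chicken €11.02: restaurant meals → 7% + 0% municipal = 7% → €0.77
Total tax = €1.02 + €0.49 + €0.39 + €1.49 + €1.11 + €1.44 + €0.29 + €0.77 = €7.00

€7.00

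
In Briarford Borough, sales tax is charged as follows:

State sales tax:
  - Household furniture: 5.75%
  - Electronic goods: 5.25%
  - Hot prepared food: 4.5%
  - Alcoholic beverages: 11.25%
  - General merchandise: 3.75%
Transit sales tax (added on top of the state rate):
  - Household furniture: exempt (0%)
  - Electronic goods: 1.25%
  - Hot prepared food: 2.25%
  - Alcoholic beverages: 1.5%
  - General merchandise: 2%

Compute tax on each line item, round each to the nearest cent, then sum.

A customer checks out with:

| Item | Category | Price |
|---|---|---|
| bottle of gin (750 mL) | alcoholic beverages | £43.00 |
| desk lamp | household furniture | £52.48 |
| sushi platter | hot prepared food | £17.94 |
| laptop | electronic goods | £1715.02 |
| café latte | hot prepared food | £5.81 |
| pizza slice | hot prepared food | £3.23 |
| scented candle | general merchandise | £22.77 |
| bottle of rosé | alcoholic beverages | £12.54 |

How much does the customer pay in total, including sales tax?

£1997.50

Bottle of gin (750 mL) £43.00: alcoholic beverages → 11.25% + 1.5% transit = 12.75% → £5.48
Desk lamp £52.48: household furniture → 5.75% + 0% transit = 5.75% → £3.02
Sushi platter £17.94: hot prepared food → 4.5% + 2.25% transit = 6.75% → £1.21
Laptop £1715.02: electronic goods → 5.25% + 1.25% transit = 6.5% → £111.48
Café latte £5.81: hot prepared food → 4.5% + 2.25% transit = 6.75% → £0.39
Pizza slice £3.23: hot prepared food → 4.5% + 2.25% transit = 6.75% → £0.22
Scented candle £22.77: general merchandise → 3.75% + 2% transit = 5.75% → £1.31
Bottle of rosé £12.54: alcoholic beverages → 11.25% + 1.5% transit = 12.75% → £1.60
Subtotal = £1872.79; tax = £124.71; total due = £1997.50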